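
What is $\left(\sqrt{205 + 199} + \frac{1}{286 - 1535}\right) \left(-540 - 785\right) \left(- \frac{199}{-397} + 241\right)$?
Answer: $\frac{127035700}{495853} - \frac{254071400 \sqrt{101}}{397} \approx -6.4314 \cdot 10^{6}$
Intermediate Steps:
$\left(\sqrt{205 + 199} + \frac{1}{286 - 1535}\right) \left(-540 - 785\right) \left(- \frac{199}{-397} + 241\right) = \left(\sqrt{404} + \frac{1}{286 - 1535}\right) \left(- 1325 \left(\left(-199\right) \left(- \frac{1}{397}\right) + 241\right)\right) = \left(2 \sqrt{101} + \frac{1}{-1249}\right) \left(- 1325 \left(\frac{199}{397} + 241\right)\right) = \left(2 \sqrt{101} - \frac{1}{1249}\right) \left(\left(-1325\right) \frac{95876}{397}\right) = \left(- \frac{1}{1249} + 2 \sqrt{101}\right) \left(- \frac{127035700}{397}\right) = \frac{127035700}{495853} - \frac{254071400 \sqrt{101}}{397}$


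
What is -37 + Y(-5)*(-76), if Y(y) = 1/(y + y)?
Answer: -147/5 ≈ -29.400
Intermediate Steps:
Y(y) = 1/(2*y)
-37 + Y(-5)*(-76) = -37 + ((1/2)/(-5))*(-76) = -37 + ((1/2)*(-1/5))*(-76) = -37 - 1/10*(-76) = -37 + 38/5 = -147/5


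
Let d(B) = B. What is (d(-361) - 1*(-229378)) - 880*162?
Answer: 86457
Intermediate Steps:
(d(-361) - 1*(-229378)) - 880*162 = (-361 - 1*(-229378)) - 880*162 = (-361 + 229378) - 142560 = 229017 - 142560 = 86457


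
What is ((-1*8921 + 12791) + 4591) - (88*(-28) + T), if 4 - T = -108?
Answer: 10813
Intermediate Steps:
T = 112 (T = 4 - 1*(-108) = 4 + 108 = 112)
((-1*8921 + 12791) + 4591) - (88*(-28) + T) = ((-1*8921 + 12791) + 4591) - (88*(-28) + 112) = ((-8921 + 12791) + 4591) - (-2464 + 112) = (3870 + 4591) - 1*(-2352) = 8461 + 2352 = 10813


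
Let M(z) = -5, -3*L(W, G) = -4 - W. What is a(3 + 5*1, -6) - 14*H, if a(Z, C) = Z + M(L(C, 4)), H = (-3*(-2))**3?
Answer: -3021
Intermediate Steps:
L(W, G) = 4/3 + W/3 (L(W, G) = -(-4 - W)/3 = 4/3 + W/3)
H = 216 (H = 6**3 = 216)
a(Z, C) = -5 + Z (a(Z, C) = Z - 5 = -5 + Z)
a(3 + 5*1, -6) - 14*H = (-5 + (3 + 5*1)) - 14*216 = (-5 + (3 + 5)) - 3024 = (-5 + 8) - 3024 = 3 - 3024 = -3021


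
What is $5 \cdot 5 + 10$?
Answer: $35$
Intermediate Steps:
$5 \cdot 5 + 10 = 25 + 10 = 35$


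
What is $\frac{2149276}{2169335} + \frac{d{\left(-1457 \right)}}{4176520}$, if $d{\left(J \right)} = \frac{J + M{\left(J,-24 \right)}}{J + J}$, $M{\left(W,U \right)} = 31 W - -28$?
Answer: $\frac{1307880258986747}{1320081486768940} \approx 0.99076$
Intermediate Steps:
$M{\left(W,U \right)} = 28 + 31 W$ ($M{\left(W,U \right)} = 31 W + 28 = 28 + 31 W$)
$d{\left(J \right)} = \frac{28 + 32 J}{2 J}$ ($d{\left(J \right)} = \frac{J + \left(28 + 31 J\right)}{J + J} = \frac{28 + 32 J}{2 J}$)
$\frac{2149276}{2169335} + \frac{d{\left(-1457 \right)}}{4176520} = \frac{2149276}{2169335} + \frac{16 + \frac{14}{-1457}}{4176520} = 2149276 \cdot \frac{1}{2169335} + \left(16 + 14 \left(- \frac{1}{1457}\right)\right) \frac{1}{4176520} = \frac{2149276}{2169335} + \left(16 - \frac{14}{1457}\right) \frac{1}{4176520} = \frac{2149276}{2169335} + \frac{23298}{1457} \cdot \frac{1}{4176520} = \frac{2149276}{2169335} + \frac{11649}{3042594820} = \frac{1307880258986747}{1320081486768940}$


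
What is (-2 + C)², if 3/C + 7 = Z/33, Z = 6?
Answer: 3721/625 ≈ 5.9536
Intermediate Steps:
C = -11/25 (C = 3/(-7 + 6/33) = 3/(-7 + 6*(1/33)) = 3/(-7 + 2/11) = 3/(-75/11) = 3*(-11/75) = -11/25 ≈ -0.44000)
(-2 + C)² = (-2 - 11/25)² = (-61/25)² = 3721/625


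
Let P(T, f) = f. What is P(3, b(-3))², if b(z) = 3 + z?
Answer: 0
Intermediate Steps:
P(3, b(-3))² = (3 - 3)² = 0² = 0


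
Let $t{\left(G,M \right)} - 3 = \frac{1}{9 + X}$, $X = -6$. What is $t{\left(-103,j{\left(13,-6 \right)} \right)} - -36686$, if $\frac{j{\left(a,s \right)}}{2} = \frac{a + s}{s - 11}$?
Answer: $\frac{110068}{3} \approx 36689.0$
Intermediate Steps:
$j{\left(a,s \right)} = \frac{2 \left(a + s\right)}{-11 + s}$ ($j{\left(a,s \right)} = 2 \frac{a + s}{s - 11} = 2 \frac{a + s}{-11 + s} = \frac{2 \left(a + s\right)}{-11 + s}$)
$t{\left(G,M \right)} = \frac{10}{3}$ ($t{\left(G,M \right)} = 3 + \frac{1}{9 - 6} = 3 + \frac{1}{3} = \frac{10}{3}$)
$t{\left(-103,j{\left(13,-6 \right)} \right)} - -36686 = \frac{10}{3} - -36686 = \frac{10}{3} + 36686 = \frac{110068}{3}$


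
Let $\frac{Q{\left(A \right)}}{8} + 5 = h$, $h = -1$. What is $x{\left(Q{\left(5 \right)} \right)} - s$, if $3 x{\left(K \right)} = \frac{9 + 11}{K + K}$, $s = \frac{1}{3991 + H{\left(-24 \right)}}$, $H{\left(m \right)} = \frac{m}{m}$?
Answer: $- \frac{313}{4491} \approx -0.069695$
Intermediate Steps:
$H{\left(m \right)} = 1$
$Q{\left(A \right)} = -48$ ($Q{\left(A \right)} = -40 + 8 \left(-1\right) = -40 - 8 = -48$)
$s = \frac{1}{3992}$ ($s = \frac{1}{3991 + 1} = \frac{1}{3992} \approx 0.0002505$)
$x{\left(K \right)} = \frac{10}{3 K}$ ($x{\left(K \right)} = \frac{\left(9 + 11\right) \frac{1}{K + K}}{3} = \frac{20 \frac{1}{2 K}}{3} = \frac{10 \frac{1}{K}}{3} = \frac{10}{3 K}$)
$x{\left(Q{\left(5 \right)} \right)} - s = \frac{10}{3 \left(-48\right)} - \frac{1}{3992} = \frac{10}{3} \left(- \frac{1}{48}\right) - \frac{1}{3992} = - \frac{5}{72} - \frac{1}{3992} = - \frac{313}{4491}$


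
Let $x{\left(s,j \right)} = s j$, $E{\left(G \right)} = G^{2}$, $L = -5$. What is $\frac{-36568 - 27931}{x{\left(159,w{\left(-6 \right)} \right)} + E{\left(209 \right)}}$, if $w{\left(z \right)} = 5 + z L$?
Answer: $- \frac{64499}{49246} \approx -1.3097$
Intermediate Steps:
$w{\left(z \right)} = 5 - 5 z$ ($w{\left(z \right)} = 5 + z \left(-5\right) = 5 - 5 z$)
$x{\left(s,j \right)} = j s$
$\frac{-36568 - 27931}{x{\left(159,w{\left(-6 \right)} \right)} + E{\left(209 \right)}} = \frac{-36568 - 27931}{\left(5 - -30\right) 159 + 209^{2}} = - \frac{64499}{\left(5 + 30\right) 159 + 43681} = - \frac{64499}{35 \cdot 159 + 43681} = - \frac{64499}{5565 + 43681} = - \frac{64499}{49246}$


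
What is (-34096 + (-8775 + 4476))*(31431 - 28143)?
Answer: -126242760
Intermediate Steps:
(-34096 + (-8775 + 4476))*(31431 - 28143) = (-34096 - 4299)*3288 = -38395*3288 = -126242760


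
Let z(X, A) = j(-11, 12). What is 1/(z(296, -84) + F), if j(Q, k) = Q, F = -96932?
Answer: -1/96943 ≈ -1.0315e-5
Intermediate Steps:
z(X, A) = -11
1/(z(296, -84) + F) = 1/(-11 - 96932) = 1/(-96943) = -1/96943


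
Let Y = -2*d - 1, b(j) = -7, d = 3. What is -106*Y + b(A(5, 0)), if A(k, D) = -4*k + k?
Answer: 735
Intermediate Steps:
A(k, D) = -3*k
Y = -7 (Y = -2*3 - 1 = -6 - 1 = -7)
-106*Y + b(A(5, 0)) = -106*(-7) - 7 = 742 - 7 = 735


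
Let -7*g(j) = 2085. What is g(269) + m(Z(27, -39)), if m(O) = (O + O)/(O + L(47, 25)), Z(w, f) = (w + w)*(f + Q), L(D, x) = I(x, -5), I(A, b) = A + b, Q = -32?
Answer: -3949257/13349 ≈ -295.85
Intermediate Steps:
L(D, x) = -5 + x (L(D, x) = x - 5 = -5 + x)
g(j) = -2085/7 (g(j) = -⅐*2085 = -2085/7)
Z(w, f) = 2*w*(-32 + f) (Z(w, f) = (w + w)*(f - 32) = (2*w)*(-32 + f) = 2*w*(-32 + f))
m(O) = 2*O/(20 + O) (m(O) = (O + O)/(O + (-5 + 25)) = (2*O)/(O + 20) = (2*O)/(20 + O) = 2*O/(20 + O))
g(269) + m(Z(27, -39)) = -2085/7 + 2*(2*27*(-32 - 39))/(20 + 2*27*(-32 - 39)) = -2085/7 + 2*(2*27*(-71))/(20 + 2*27*(-71)) = -2085/7 + 2*(-3834)/(20 - 3834) = -2085/7 + 2*(-3834)/(-3814) = -2085/7 + 2*(-3834)*(-1/3814) = -2085/7 + 3834/1907 = -3949257/13349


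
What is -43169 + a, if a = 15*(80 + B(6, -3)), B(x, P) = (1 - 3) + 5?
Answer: -41924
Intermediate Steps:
B(x, P) = 3 (B(x, P) = -2 + 5 = 3)
a = 1245 (a = 15*(80 + 3) = 15*83 = 1245)
-43169 + a = -43169 + 1245 = -41924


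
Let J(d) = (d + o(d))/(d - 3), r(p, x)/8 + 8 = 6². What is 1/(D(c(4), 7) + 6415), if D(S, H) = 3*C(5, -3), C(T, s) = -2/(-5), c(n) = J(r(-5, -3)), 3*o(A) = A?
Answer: 5/32081 ≈ 0.00015586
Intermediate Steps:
o(A) = A/3
r(p, x) = 224 (r(p, x) = -64 + 8*6² = -64 + 8*36 = -64 + 288 = 224)
J(d) = 4*d/(3*(-3 + d)) (J(d) = (d + d/3)/(d - 3) = (4*d/3)/(-3 + d) = 4*d/(3*(-3 + d)))
c(n) = 896/663 (c(n) = (4/3)*224/(-3 + 224) = (4/3)*224/221 = (4/3)*224*(1/221) = 896/663)
C(T, s) = ⅖ (C(T, s) = -2*(-⅕) = ⅖)
D(S, H) = 6/5 (D(S, H) = 3*(⅖) = 6/5)
1/(D(c(4), 7) + 6415) = 1/(6/5 + 6415) = 1/(32081/5) = 5/32081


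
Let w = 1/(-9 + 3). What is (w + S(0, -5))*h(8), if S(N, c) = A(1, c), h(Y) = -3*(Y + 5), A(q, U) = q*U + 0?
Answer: 403/2 ≈ 201.50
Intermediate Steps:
A(q, U) = U*q (A(q, U) = U*q + 0 = U*q)
h(Y) = -15 - 3*Y (h(Y) = -3*(5 + Y) = -15 - 3*Y)
S(N, c) = c (S(N, c) = c*1 = c)
w = -⅙ (w = 1/(-6) = -⅙ ≈ -0.16667)
(w + S(0, -5))*h(8) = (-⅙ - 5)*(-15 - 3*8) = -31*(-15 - 24)/6 = -31/6*(-39) = 403/2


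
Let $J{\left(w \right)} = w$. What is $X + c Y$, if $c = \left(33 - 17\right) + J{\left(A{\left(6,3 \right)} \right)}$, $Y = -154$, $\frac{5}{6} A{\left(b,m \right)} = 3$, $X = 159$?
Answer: $- \frac{14297}{5} \approx -2859.4$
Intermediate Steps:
$A{\left(b,m \right)} = \frac{18}{5}$ ($A{\left(b,m \right)} = \frac{6}{5} \cdot 3 = \frac{18}{5}$)
$c = \frac{98}{5}$ ($c = \left(33 - 17\right) + \frac{18}{5} = 16 + \frac{18}{5} = \frac{98}{5} \approx 19.6$)
$X + c Y = 159 + \frac{98}{5} \left(-154\right) = 159 - \frac{15092}{5} = - \frac{14297}{5}$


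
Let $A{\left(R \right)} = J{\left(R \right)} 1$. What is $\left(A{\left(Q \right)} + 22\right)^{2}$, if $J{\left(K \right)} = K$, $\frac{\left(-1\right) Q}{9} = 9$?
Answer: $3481$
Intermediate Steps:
$Q = -81$ ($Q = \left(-9\right) 9 = -81$)
$A{\left(R \right)} = R$ ($A{\left(R \right)} = R 1 = R$)
$\left(A{\left(Q \right)} + 22\right)^{2} = \left(-81 + 22\right)^{2} = \left(-59\right)^{2} = 3481$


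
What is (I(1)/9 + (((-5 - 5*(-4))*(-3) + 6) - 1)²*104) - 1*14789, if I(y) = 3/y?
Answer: 454834/3 ≈ 1.5161e+5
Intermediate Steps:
(I(1)/9 + (((-5 - 5*(-4))*(-3) + 6) - 1)²*104) - 1*14789 = ((3/1)/9 + (((-5 - 5*(-4))*(-3) + 6) - 1)²*104) - 1*14789 = ((3*1)*(⅑) + (((-5 + 20)*(-3) + 6) - 1)²*104) - 14789 = (3*(⅑) + ((15*(-3) + 6) - 1)²*104) - 14789 = (⅓ + ((-45 + 6) - 1)²*104) - 14789 = (⅓ + (-39 - 1)²*104) - 14789 = (⅓ + (-40)²*104) - 14789 = (⅓ + 1600*104) - 14789 = (⅓ + 166400) - 14789 = 499201/3 - 14789 = 454834/3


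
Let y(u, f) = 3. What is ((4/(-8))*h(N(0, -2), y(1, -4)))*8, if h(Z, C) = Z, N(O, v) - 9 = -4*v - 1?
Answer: -64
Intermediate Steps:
N(O, v) = 8 - 4*v (N(O, v) = 9 + (-4*v - 1) = 9 + (-1 - 4*v) = 8 - 4*v)
((4/(-8))*h(N(0, -2), y(1, -4)))*8 = ((4/(-8))*(8 - 4*(-2)))*8 = ((4*(-⅛))*(8 + 8))*8 = -½*16*8 = -8*8 = -64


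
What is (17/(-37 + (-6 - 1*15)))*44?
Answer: -374/29 ≈ -12.897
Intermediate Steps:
(17/(-37 + (-6 - 1*15)))*44 = (17/(-37 + (-6 - 15)))*44 = (17/(-37 - 21))*44 = (17/(-58))*44 = -1/58*17*44 = -17/58*44 = -374/29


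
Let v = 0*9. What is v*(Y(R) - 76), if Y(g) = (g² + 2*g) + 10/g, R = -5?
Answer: 0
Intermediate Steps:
v = 0
Y(g) = g² + 2*g + 10/g
v*(Y(R) - 76) = 0*((10 + (-5)²*(2 - 5))/(-5) - 76) = 0*(-(10 + 25*(-3))/5 - 76) = 0*(-(10 - 75)/5 - 76) = 0*(-⅕*(-65) - 76) = 0*(13 - 76) = 0*(-63) = 0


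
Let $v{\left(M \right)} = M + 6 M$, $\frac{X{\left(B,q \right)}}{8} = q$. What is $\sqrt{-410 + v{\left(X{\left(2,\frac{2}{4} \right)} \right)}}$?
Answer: $i \sqrt{382} \approx 19.545 i$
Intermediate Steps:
$X{\left(B,q \right)} = 8 q$
$v{\left(M \right)} = 7 M$
$\sqrt{-410 + v{\left(X{\left(2,\frac{2}{4} \right)} \right)}} = \sqrt{-410 + 7 \cdot 8 \cdot \frac{2}{4}} = \sqrt{-410 + 7 \cdot 8 \cdot 2 \cdot \frac{1}{4}} = \sqrt{-410 + 7 \cdot 8 \cdot \frac{1}{2}} = \sqrt{-410 + 7 \cdot 4} = \sqrt{-410 + 28} = \sqrt{-382} = i \sqrt{382}$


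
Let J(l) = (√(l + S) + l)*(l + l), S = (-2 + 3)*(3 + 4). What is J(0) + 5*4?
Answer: 20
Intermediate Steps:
S = 7 (S = 1*7 = 7)
J(l) = 2*l*(l + √(7 + l)) (J(l) = (√(l + 7) + l)*(l + l) = (√(7 + l) + l)*(2*l) = (l + √(7 + l))*(2*l) = 2*l*(l + √(7 + l)))
J(0) + 5*4 = 2*0*(0 + √(7 + 0)) + 5*4 = 2*0*(0 + √7) + 20 = 2*0*√7 + 20 = 0 + 20 = 20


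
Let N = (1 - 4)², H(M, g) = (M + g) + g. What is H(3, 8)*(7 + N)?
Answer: 304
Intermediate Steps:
H(M, g) = M + 2*g
N = 9 (N = (-3)² = 9)
H(3, 8)*(7 + N) = (3 + 2*8)*(7 + 9) = (3 + 16)*16 = 19*16 = 304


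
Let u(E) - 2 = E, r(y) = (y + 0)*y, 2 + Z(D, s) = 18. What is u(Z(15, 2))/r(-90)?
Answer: 1/450 ≈ 0.0022222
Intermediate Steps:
Z(D, s) = 16 (Z(D, s) = -2 + 18 = 16)
r(y) = y**2 (r(y) = y*y = y**2)
u(E) = 2 + E
u(Z(15, 2))/r(-90) = (2 + 16)/((-90)**2) = 18/8100 = 18*(1/8100) = 1/450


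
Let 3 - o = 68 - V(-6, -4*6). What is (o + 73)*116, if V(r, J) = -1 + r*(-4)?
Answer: 3596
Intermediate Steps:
V(r, J) = -1 - 4*r
o = -42 (o = 3 - (68 - (-1 - 4*(-6))) = 3 - (68 - (-1 + 24)) = 3 - (68 - 1*23) = 3 - (68 - 23) = 3 - 1*45 = 3 - 45 = -42)
(o + 73)*116 = (-42 + 73)*116 = 31*116 = 3596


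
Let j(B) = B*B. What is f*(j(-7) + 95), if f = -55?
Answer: -7920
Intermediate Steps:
j(B) = B**2
f*(j(-7) + 95) = -55*((-7)**2 + 95) = -55*(49 + 95) = -55*144 = -7920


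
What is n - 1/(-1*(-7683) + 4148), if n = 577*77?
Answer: 525639498/11831 ≈ 44429.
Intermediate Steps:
n = 44429
n - 1/(-1*(-7683) + 4148) = 44429 - 1/(-1*(-7683) + 4148) = 44429 - 1/(7683 + 4148) = 44429 - 1/11831 = 525639498/11831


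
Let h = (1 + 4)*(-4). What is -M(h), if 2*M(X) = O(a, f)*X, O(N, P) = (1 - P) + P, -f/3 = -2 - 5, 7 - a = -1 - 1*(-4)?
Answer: 10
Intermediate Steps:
a = 4 (a = 7 - (-1 - 1*(-4)) = 7 - (-1 + 4) = 7 - 1*3 = 7 - 3 = 4)
h = -20 (h = 5*(-4) = -20)
f = 21 (f = -3*(-2 - 5) = -3*(-7) = 21)
O(N, P) = 1
M(X) = X/2 (M(X) = (1*X)/2 = X/2)
-M(h) = -(-20)/2 = -1*(-10) = 10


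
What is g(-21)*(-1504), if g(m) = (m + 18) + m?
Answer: 36096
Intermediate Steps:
g(m) = 18 + 2*m (g(m) = (18 + m) + m = 18 + 2*m)
g(-21)*(-1504) = (18 + 2*(-21))*(-1504) = (18 - 42)*(-1504) = -24*(-1504) = 36096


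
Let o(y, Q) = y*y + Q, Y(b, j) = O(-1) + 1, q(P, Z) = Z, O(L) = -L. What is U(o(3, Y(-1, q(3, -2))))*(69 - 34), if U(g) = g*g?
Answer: 4235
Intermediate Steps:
Y(b, j) = 2 (Y(b, j) = -1*(-1) + 1 = 1 + 1 = 2)
o(y, Q) = Q + y² (o(y, Q) = y² + Q = Q + y²)
U(g) = g²
U(o(3, Y(-1, q(3, -2))))*(69 - 34) = (2 + 3²)²*(69 - 34) = (2 + 9)²*35 = 11²*35 = 121*35 = 4235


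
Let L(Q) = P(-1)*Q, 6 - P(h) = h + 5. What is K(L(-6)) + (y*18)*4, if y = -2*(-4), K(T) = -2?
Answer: 574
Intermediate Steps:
P(h) = 1 - h (P(h) = 6 - (h + 5) = 6 - (5 + h) = 6 + (-5 - h) = 1 - h)
L(Q) = 2*Q (L(Q) = (1 - 1*(-1))*Q = (1 + 1)*Q = 2*Q)
y = 8
K(L(-6)) + (y*18)*4 = -2 + (8*18)*4 = -2 + 144*4 = -2 + 576 = 574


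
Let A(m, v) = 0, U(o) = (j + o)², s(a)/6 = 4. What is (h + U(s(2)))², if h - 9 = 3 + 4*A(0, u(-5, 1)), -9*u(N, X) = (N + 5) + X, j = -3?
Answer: 205209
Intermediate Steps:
s(a) = 24 (s(a) = 6*4 = 24)
u(N, X) = -5/9 - N/9 - X/9 (u(N, X) = -((N + 5) + X)/9 = -((5 + N) + X)/9 = -(5 + N + X)/9 = -5/9 - N/9 - X/9)
U(o) = (-3 + o)²
h = 12 (h = 9 + (3 + 4*0) = 9 + (3 + 0) = 9 + 3 = 12)
(h + U(s(2)))² = (12 + (-3 + 24)²)² = (12 + 21²)² = (12 + 441)² = 453² = 205209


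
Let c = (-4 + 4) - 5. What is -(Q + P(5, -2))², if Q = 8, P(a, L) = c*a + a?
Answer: -144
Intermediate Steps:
c = -5 (c = 0 - 5 = -5)
P(a, L) = -4*a (P(a, L) = -5*a + a = -4*a)
-(Q + P(5, -2))² = -(8 - 4*5)² = -(8 - 20)² = -1*(-12)² = -1*144 = -144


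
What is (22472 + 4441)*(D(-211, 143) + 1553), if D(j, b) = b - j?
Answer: 51323091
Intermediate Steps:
(22472 + 4441)*(D(-211, 143) + 1553) = (22472 + 4441)*((143 - 1*(-211)) + 1553) = 26913*((143 + 211) + 1553) = 26913*(354 + 1553) = 26913*1907 = 51323091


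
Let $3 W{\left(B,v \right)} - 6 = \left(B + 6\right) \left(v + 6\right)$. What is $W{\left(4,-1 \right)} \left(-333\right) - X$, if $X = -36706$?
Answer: $30490$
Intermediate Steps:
$W{\left(B,v \right)} = 2 + \frac{\left(6 + B\right) \left(6 + v\right)}{3}$ ($W{\left(B,v \right)} = 2 + \frac{\left(B + 6\right) \left(v + 6\right)}{3} = 2 + \frac{\left(6 + B\right) \left(6 + v\right)}{3}$)
$W{\left(4,-1 \right)} \left(-333\right) - X = \left(14 + 2 \cdot 4 + 2 \left(-1\right) + \frac{1}{3} \cdot 4 \left(-1\right)\right) \left(-333\right) - -36706 = \left(14 + 8 - 2 - \frac{4}{3}\right) \left(-333\right) + 36706 = \frac{56}{3} \left(-333\right) + 36706 = -6216 + 36706 = 30490$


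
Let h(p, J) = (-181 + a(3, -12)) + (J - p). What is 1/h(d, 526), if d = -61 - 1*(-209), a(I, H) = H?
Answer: 1/185 ≈ 0.0054054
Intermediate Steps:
d = 148 (d = -61 + 209 = 148)
h(p, J) = -193 + J - p (h(p, J) = (-181 - 12) + (J - p) = -193 + (J - p) = -193 + J - p)
1/h(d, 526) = 1/(-193 + 526 - 1*148) = 1/(-193 + 526 - 148) = 1/185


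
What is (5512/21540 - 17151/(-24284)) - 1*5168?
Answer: -675690127633/130769340 ≈ -5167.0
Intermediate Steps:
(5512/21540 - 17151/(-24284)) - 1*5168 = (5512*(1/21540) - 17151*(-1/24284)) - 5168 = (1378/5385 + 17151/24284) - 5168 = 125821487/130769340 - 5168 = -675690127633/130769340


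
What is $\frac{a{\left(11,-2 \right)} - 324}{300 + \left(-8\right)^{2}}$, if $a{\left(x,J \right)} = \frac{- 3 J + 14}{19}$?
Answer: $- \frac{118}{133} \approx -0.88722$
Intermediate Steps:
$a{\left(x,J \right)} = \frac{14}{19} - \frac{3 J}{19}$ ($a{\left(x,J \right)} = \left(14 - 3 J\right) \frac{1}{19} = \frac{14}{19} - \frac{3 J}{19}$)
$\frac{a{\left(11,-2 \right)} - 324}{300 + \left(-8\right)^{2}} = \frac{\left(\frac{14}{19} - - \frac{6}{19}\right) - 324}{300 + \left(-8\right)^{2}} = \frac{\left(\frac{14}{19} + \frac{6}{19}\right) - 324}{300 + 64} = \frac{\frac{20}{19} - 324}{364} = \left(- \frac{6136}{19}\right) \frac{1}{364} = - \frac{118}{133}$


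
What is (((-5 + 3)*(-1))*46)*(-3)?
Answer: -276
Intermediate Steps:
(((-5 + 3)*(-1))*46)*(-3) = (-2*(-1)*46)*(-3) = (2*46)*(-3) = 92*(-3) = -276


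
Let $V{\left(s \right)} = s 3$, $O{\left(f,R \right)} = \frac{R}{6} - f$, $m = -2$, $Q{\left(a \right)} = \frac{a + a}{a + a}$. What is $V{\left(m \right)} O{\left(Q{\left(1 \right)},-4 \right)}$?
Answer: $10$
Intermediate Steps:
$Q{\left(a \right)} = 1$ ($Q{\left(a \right)} = \frac{2 a}{2 a} = 2 a \frac{1}{2 a} = 1$)
$O{\left(f,R \right)} = - f + \frac{R}{6}$ ($O{\left(f,R \right)} = R \frac{1}{6} - f = \frac{R}{6} - f = - f + \frac{R}{6}$)
$V{\left(s \right)} = 3 s$
$V{\left(m \right)} O{\left(Q{\left(1 \right)},-4 \right)} = 3 \left(-2\right) \left(\left(-1\right) 1 + \frac{1}{6} \left(-4\right)\right) = - 6 \left(-1 - \frac{2}{3}\right) = \left(-6\right) \left(- \frac{5}{3}\right) = 10$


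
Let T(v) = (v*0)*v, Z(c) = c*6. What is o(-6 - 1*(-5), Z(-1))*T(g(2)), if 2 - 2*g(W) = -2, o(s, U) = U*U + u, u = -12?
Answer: 0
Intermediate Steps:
Z(c) = 6*c
o(s, U) = -12 + U**2 (o(s, U) = U*U - 12 = U**2 - 12 = -12 + U**2)
g(W) = 2 (g(W) = 1 - 1/2*(-2) = 1 + 1 = 2)
T(v) = 0 (T(v) = 0*v = 0)
o(-6 - 1*(-5), Z(-1))*T(g(2)) = (-12 + (6*(-1))**2)*0 = (-12 + (-6)**2)*0 = (-12 + 36)*0 = 24*0 = 0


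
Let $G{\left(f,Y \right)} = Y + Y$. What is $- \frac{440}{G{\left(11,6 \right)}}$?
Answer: $- \frac{110}{3} \approx -36.667$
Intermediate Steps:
$G{\left(f,Y \right)} = 2 Y$
$- \frac{440}{G{\left(11,6 \right)}} = - \frac{440}{2 \cdot 6} = - \frac{440}{12} = \left(-440\right) \frac{1}{12} = - \frac{110}{3}$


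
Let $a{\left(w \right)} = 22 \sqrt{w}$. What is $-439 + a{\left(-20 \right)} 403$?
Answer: $-439 + 17732 i \sqrt{5} \approx -439.0 + 39650.0 i$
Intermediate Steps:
$-439 + a{\left(-20 \right)} 403 = -439 + 22 \sqrt{-20} \cdot 403 = -439 + 22 \cdot 2 i \sqrt{5} \cdot 403 = -439 + 44 i \sqrt{5} \cdot 403 = -439 + 17732 i \sqrt{5}$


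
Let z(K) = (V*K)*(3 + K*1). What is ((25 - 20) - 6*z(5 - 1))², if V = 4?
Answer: 444889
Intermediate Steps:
z(K) = 4*K*(3 + K) (z(K) = (4*K)*(3 + K*1) = (4*K)*(3 + K) = 4*K*(3 + K))
((25 - 20) - 6*z(5 - 1))² = ((25 - 20) - 24*(5 - 1)*(3 + (5 - 1)))² = (5 - 24*4*(3 + 4))² = (5 - 24*4*7)² = (5 - 6*112)² = (5 - 672)² = (-667)² = 444889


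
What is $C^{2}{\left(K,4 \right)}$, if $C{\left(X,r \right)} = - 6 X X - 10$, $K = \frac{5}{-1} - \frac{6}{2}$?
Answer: $155236$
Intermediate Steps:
$K = -8$ ($K = 5 \left(-1\right) - 3 = -5 - 3 = -8$)
$C{\left(X,r \right)} = -10 - 6 X^{2}$ ($C{\left(X,r \right)} = - 6 X^{2} - 10 = -10 - 6 X^{2}$)
$C^{2}{\left(K,4 \right)} = \left(-10 - 6 \left(-8\right)^{2}\right)^{2} = \left(-10 - 384\right)^{2} = \left(-394\right)^{2} = 155236$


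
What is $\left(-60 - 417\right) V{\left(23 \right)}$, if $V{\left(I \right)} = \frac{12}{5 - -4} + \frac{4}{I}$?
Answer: $- \frac{16536}{23} \approx -718.96$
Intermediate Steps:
$V{\left(I \right)} = \frac{4}{3} + \frac{4}{I}$ ($V{\left(I \right)} = \frac{12}{5 + 4} + \frac{4}{I} = \frac{12}{9} + \frac{4}{I} = 12 \cdot \frac{1}{9} + \frac{4}{I} = \frac{4}{3} + \frac{4}{I}$)
$\left(-60 - 417\right) V{\left(23 \right)} = \left(-60 - 417\right) \left(\frac{4}{3} + \frac{4}{23}\right) = - 477 \left(\frac{4}{3} + 4 \cdot \frac{1}{23}\right) = - 477 \left(\frac{4}{3} + \frac{4}{23}\right) = \left(-477\right) \frac{104}{69} = - \frac{16536}{23}$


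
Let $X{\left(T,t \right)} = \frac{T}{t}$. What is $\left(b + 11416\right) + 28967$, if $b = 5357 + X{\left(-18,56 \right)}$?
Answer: $\frac{1280711}{28} \approx 45740.0$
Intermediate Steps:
$b = \frac{149987}{28}$ ($b = 5357 - \frac{18}{56} = 5357 - \frac{9}{28} = \frac{149987}{28} \approx 5356.7$)
$\left(b + 11416\right) + 28967 = \left(\frac{149987}{28} + 11416\right) + 28967 = \frac{469635}{28} + 28967 = \frac{1280711}{28}$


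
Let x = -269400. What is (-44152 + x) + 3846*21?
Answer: -232786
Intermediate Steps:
(-44152 + x) + 3846*21 = (-44152 - 269400) + 3846*21 = -313552 + 80766 = -232786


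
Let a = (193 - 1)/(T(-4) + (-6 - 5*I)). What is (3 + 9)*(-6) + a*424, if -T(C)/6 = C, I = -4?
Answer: 39336/19 ≈ 2070.3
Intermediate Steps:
T(C) = -6*C
a = 96/19 (a = (193 - 1)/(-6*(-4) + (-6 - 5*(-4))) = 192/(24 + (-6 + 20)) = 192/(24 + 14) = 192/38 = 192*(1/38) = 96/19 ≈ 5.0526)
(3 + 9)*(-6) + a*424 = (3 + 9)*(-6) + (96/19)*424 = 12*(-6) + 40704/19 = -72 + 40704/19 = 39336/19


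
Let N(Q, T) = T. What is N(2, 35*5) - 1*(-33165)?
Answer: 33340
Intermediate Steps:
N(2, 35*5) - 1*(-33165) = 35*5 - 1*(-33165) = 175 + 33165 = 33340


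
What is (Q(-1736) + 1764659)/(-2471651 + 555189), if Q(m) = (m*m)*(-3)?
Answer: 7276429/1916462 ≈ 3.7968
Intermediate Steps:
Q(m) = -3*m**2 (Q(m) = m**2*(-3) = -3*m**2)
(Q(-1736) + 1764659)/(-2471651 + 555189) = (-3*(-1736)**2 + 1764659)/(-2471651 + 555189) = (-3*3013696 + 1764659)/(-1916462) = (-9041088 + 1764659)*(-1/1916462) = -7276429*(-1/1916462) = 7276429/1916462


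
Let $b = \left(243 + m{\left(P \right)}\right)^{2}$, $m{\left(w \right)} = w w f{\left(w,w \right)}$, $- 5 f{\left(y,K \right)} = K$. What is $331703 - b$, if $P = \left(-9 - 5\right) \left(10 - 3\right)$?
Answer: $- \frac{888122661074}{25} \approx -3.5525 \cdot 10^{10}$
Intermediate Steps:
$f{\left(y,K \right)} = - \frac{K}{5}$
$P = -98$ ($P = \left(-14\right) 7 = -98$)
$m{\left(w \right)} = - \frac{w^{3}}{5}$ ($m{\left(w \right)} = w w \left(- \frac{w}{5}\right) = w^{2} \left(- \frac{w}{5}\right) = - \frac{w^{3}}{5}$)
$b = \frac{888130953649}{25}$ ($b = \left(243 - \frac{\left(-98\right)^{3}}{5}\right)^{2} = \left(243 - - \frac{941192}{5}\right)^{2} = \left(243 + \frac{941192}{5}\right)^{2} = \left(\frac{942407}{5}\right)^{2} = \frac{888130953649}{25} \approx 3.5525 \cdot 10^{10}$)
$331703 - b = 331703 - \frac{888130953649}{25} = - \frac{888122661074}{25}$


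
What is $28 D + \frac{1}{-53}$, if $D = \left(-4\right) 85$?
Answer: $- \frac{504561}{53} \approx -9520.0$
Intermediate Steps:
$D = -340$
$28 D + \frac{1}{-53} = 28 \left(-340\right) + \frac{1}{-53} = -9520 - \frac{1}{53} = - \frac{504561}{53}$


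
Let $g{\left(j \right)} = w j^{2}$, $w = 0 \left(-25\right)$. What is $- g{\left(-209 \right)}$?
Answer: $0$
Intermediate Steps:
$w = 0$
$g{\left(j \right)} = 0$ ($g{\left(j \right)} = 0 j^{2} = 0$)
$- g{\left(-209 \right)} = \left(-1\right) 0 = 0$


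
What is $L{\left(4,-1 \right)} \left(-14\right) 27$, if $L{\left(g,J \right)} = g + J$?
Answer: $-1134$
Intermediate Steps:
$L{\left(g,J \right)} = J + g$
$L{\left(4,-1 \right)} \left(-14\right) 27 = \left(-1 + 4\right) \left(-14\right) 27 = 3 \left(-14\right) 27 = \left(-42\right) 27 = -1134$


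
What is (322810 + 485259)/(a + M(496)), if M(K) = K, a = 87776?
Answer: 808069/88272 ≈ 9.1543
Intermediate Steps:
(322810 + 485259)/(a + M(496)) = (322810 + 485259)/(87776 + 496) = 808069/88272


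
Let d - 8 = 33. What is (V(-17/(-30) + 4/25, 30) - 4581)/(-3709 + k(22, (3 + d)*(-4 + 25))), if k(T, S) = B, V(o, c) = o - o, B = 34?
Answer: 1527/1225 ≈ 1.2465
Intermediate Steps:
d = 41 (d = 8 + 33 = 41)
V(o, c) = 0
k(T, S) = 34
(V(-17/(-30) + 4/25, 30) - 4581)/(-3709 + k(22, (3 + d)*(-4 + 25))) = (0 - 4581)/(-3709 + 34) = -4581/(-3675) = -4581*(-1/3675) = 1527/1225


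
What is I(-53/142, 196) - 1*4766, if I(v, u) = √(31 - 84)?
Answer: -4766 + I*√53 ≈ -4766.0 + 7.2801*I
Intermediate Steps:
I(v, u) = I*√53 (I(v, u) = √(-53) = I*√53)
I(-53/142, 196) - 1*4766 = I*√53 - 1*4766 = I*√53 - 4766 = -4766 + I*√53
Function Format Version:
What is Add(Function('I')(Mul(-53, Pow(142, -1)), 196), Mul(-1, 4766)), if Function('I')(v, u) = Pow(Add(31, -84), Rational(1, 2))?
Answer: Add(-4766, Mul(I, Pow(53, Rational(1, 2)))) ≈ Add(-4766.0, Mul(7.2801, I))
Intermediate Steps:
Function('I')(v, u) = Mul(I, Pow(53, Rational(1, 2))) (Function('I')(v, u) = Pow(-53, Rational(1, 2)) = Mul(I, Pow(53, Rational(1, 2))))
Add(Function('I')(Mul(-53, Pow(142, -1)), 196), Mul(-1, 4766)) = Add(Mul(I, Pow(53, Rational(1, 2))), Mul(-1, 4766)) = Add(Mul(I, Pow(53, Rational(1, 2))), -4766) = Add(-4766, Mul(I, Pow(53, Rational(1, 2))))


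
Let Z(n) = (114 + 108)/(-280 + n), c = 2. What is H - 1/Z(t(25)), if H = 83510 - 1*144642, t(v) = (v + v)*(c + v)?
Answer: -6786187/111 ≈ -61137.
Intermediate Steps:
t(v) = 2*v*(2 + v) (t(v) = (v + v)*(2 + v) = (2*v)*(2 + v) = 2*v*(2 + v))
Z(n) = 222/(-280 + n)
H = -61132 (H = 83510 - 144642 = -61132)
H - 1/Z(t(25)) = -61132 - 1/(222/(-280 + 2*25*(2 + 25))) = -61132 - 1/(222/(-280 + 2*25*27)) = -61132 - 1/(222/(-280 + 1350)) = -61132 - 1/(222/1070) = -61132 - 1/(222*(1/1070)) = -61132 - 1/111/535 = -61132 - 1*535/111 = -61132 - 535/111 = -6786187/111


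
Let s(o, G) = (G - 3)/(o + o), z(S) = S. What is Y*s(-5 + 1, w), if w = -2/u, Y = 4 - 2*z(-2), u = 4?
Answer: 7/2 ≈ 3.5000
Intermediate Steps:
Y = 8 (Y = 4 - 2*(-2) = 4 + 4 = 8)
w = -½ (w = -2/4 = -2*¼ = -½ ≈ -0.50000)
s(o, G) = (-3 + G)/(2*o) (s(o, G) = (-3 + G)/((2*o)) = (-3 + G)*(1/(2*o)) = (-3 + G)/(2*o))
Y*s(-5 + 1, w) = 8*((-3 - ½)/(2*(-5 + 1))) = 8*((½)*(-7/2)/(-4)) = 8*((½)*(-¼)*(-7/2)) = 8*(7/16) = 7/2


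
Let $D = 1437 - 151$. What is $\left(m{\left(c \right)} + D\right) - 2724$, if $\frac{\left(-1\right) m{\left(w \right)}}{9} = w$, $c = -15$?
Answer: $-1303$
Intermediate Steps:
$D = 1286$ ($D = 1437 - 151 = 1286$)
$m{\left(w \right)} = - 9 w$
$\left(m{\left(c \right)} + D\right) - 2724 = \left(\left(-9\right) \left(-15\right) + 1286\right) - 2724 = \left(135 + 1286\right) - 2724 = 1421 - 2724 = -1303$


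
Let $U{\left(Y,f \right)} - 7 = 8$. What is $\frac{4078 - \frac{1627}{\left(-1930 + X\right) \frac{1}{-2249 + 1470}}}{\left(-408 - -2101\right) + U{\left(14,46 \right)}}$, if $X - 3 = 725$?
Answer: $\frac{519189}{293288} \approx 1.7702$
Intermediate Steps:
$X = 728$ ($X = 3 + 725 = 728$)
$U{\left(Y,f \right)} = 15$ ($U{\left(Y,f \right)} = 7 + 8 = 15$)
$\frac{4078 - \frac{1627}{\left(-1930 + X\right) \frac{1}{-2249 + 1470}}}{\left(-408 - -2101\right) + U{\left(14,46 \right)}} = \frac{4078 - \frac{1627}{\left(-1930 + 728\right) \frac{1}{-2249 + 1470}}}{\left(-408 - -2101\right) + 15} = \frac{4078 - \frac{1627}{\left(-1202\right) \frac{1}{-779}}}{\left(-408 + 2101\right) + 15} = \frac{4078 - \frac{1627}{\left(-1202\right) \left(- \frac{1}{779}\right)}}{1693 + 15} = \frac{4078 - \frac{1627}{\frac{1202}{779}}}{1708} = \left(4078 - \frac{1267433}{1202}\right) \frac{1}{1708} = \frac{3634323}{1202} \cdot \frac{1}{1708} = \frac{519189}{293288}$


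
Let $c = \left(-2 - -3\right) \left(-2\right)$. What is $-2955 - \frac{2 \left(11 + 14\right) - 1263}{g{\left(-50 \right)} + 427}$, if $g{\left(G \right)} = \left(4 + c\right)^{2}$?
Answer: $- \frac{1272392}{431} \approx -2952.2$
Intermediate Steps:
$c = -2$ ($c = \left(-2 + 3\right) \left(-2\right) = 1 \left(-2\right) = -2$)
$g{\left(G \right)} = 4$ ($g{\left(G \right)} = \left(4 - 2\right)^{2} = 2^{2} = 4$)
$-2955 - \frac{2 \left(11 + 14\right) - 1263}{g{\left(-50 \right)} + 427} = -2955 - \frac{2 \left(11 + 14\right) - 1263}{4 + 427} = -2955 - \frac{2 \cdot 25 - 1263}{431} = -2955 - \left(50 - 1263\right) \frac{1}{431} = -2955 - \left(-1213\right) \frac{1}{431} = -2955 - - \frac{1213}{431} = -2955 + \frac{1213}{431} = - \frac{1272392}{431}$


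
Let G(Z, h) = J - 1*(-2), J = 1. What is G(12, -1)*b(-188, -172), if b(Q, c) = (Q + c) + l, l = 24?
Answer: -1008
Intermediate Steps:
G(Z, h) = 3 (G(Z, h) = 1 - 1*(-2) = 1 + 2 = 3)
b(Q, c) = 24 + Q + c (b(Q, c) = (Q + c) + 24 = 24 + Q + c)
G(12, -1)*b(-188, -172) = 3*(24 - 188 - 172) = 3*(-336) = -1008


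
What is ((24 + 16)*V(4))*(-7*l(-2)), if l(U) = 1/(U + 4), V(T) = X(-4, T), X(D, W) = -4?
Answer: 560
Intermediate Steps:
V(T) = -4
l(U) = 1/(4 + U)
((24 + 16)*V(4))*(-7*l(-2)) = ((24 + 16)*(-4))*(-7/(4 - 2)) = (40*(-4))*(-7/2) = -(-1120)/2 = -160*(-7/2) = 560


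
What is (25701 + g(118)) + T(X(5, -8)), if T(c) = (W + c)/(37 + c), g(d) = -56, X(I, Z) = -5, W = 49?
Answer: 205171/8 ≈ 25646.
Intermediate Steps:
T(c) = (49 + c)/(37 + c)
(25701 + g(118)) + T(X(5, -8)) = (25701 - 56) + (49 - 5)/(37 - 5) = 25645 + 44/32 = 25645 + (1/32)*44 = 25645 + 11/8 = 205171/8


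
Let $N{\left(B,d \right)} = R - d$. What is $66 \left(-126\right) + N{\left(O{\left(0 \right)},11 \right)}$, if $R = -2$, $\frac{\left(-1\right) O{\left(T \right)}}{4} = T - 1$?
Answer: $-8329$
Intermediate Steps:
$O{\left(T \right)} = 4 - 4 T$ ($O{\left(T \right)} = - 4 \left(T - 1\right) = - 4 \left(-1 + T\right) = 4 - 4 T$)
$N{\left(B,d \right)} = -2 - d$
$66 \left(-126\right) + N{\left(O{\left(0 \right)},11 \right)} = 66 \left(-126\right) - 13 = -8316 - 13 = -8329$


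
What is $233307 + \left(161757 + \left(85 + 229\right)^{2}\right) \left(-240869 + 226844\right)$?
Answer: $-3651217518$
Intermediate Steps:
$233307 + \left(161757 + \left(85 + 229\right)^{2}\right) \left(-240869 + 226844\right) = 233307 + \left(161757 + 314^{2}\right) \left(-14025\right) = 233307 + \left(161757 + 98596\right) \left(-14025\right) = 233307 + 260353 \left(-14025\right) = 233307 - 3651450825 = -3651217518$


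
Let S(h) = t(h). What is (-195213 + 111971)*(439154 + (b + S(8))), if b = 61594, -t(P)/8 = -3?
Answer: -41685262824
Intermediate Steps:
t(P) = 24 (t(P) = -8*(-3) = 24)
S(h) = 24
(-195213 + 111971)*(439154 + (b + S(8))) = (-195213 + 111971)*(439154 + (61594 + 24)) = -83242*(439154 + 61618) = -83242*500772 = -41685262824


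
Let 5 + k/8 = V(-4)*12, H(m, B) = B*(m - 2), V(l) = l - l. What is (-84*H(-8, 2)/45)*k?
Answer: -4480/3 ≈ -1493.3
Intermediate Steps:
V(l) = 0
H(m, B) = B*(-2 + m)
k = -40 (k = -40 + 8*(0*12) = -40 + 8*0 = -40 + 0 = -40)
(-84*H(-8, 2)/45)*k = -84*2*(-2 - 8)/45*(-40) = -84*2*(-10)/45*(-40) = -(-1680)/45*(-40) = -84*(-4/9)*(-40) = (112/3)*(-40) = -4480/3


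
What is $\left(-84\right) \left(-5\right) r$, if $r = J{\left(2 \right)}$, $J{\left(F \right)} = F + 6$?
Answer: $3360$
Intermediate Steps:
$J{\left(F \right)} = 6 + F$
$r = 8$ ($r = 6 + 2 = 8$)
$\left(-84\right) \left(-5\right) r = \left(-84\right) \left(-5\right) 8 = 420 \cdot 8 = 3360$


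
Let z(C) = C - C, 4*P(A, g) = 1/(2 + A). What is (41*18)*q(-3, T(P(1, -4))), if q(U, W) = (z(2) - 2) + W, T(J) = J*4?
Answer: -1230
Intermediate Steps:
P(A, g) = 1/(4*(2 + A))
z(C) = 0
T(J) = 4*J
q(U, W) = -2 + W (q(U, W) = (0 - 2) + W = -2 + W)
(41*18)*q(-3, T(P(1, -4))) = (41*18)*(-2 + 4*(1/(4*(2 + 1)))) = 738*(-2 + 4*((¼)/3)) = 738*(-2 + 4*((¼)*(⅓))) = 738*(-2 + 4*(1/12)) = 738*(-2 + ⅓) = 738*(-5/3) = -1230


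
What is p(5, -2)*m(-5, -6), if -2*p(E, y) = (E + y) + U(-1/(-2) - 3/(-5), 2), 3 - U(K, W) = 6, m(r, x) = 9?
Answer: 0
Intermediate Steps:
U(K, W) = -3 (U(K, W) = 3 - 1*6 = 3 - 6 = -3)
p(E, y) = 3/2 - E/2 - y/2 (p(E, y) = -((E + y) - 3)/2 = -(-3 + E + y)/2 = 3/2 - E/2 - y/2)
p(5, -2)*m(-5, -6) = (3/2 - 1/2*5 - 1/2*(-2))*9 = (3/2 - 5/2 + 1)*9 = 0*9 = 0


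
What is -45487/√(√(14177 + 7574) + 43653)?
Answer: -45487/√(43653 + √21751) ≈ -217.34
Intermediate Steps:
-45487/√(√(14177 + 7574) + 43653) = -45487/√(√21751 + 43653) = -45487/√(43653 + √21751)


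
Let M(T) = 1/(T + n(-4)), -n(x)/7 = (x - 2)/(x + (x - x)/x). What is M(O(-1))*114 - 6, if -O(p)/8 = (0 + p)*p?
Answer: -450/37 ≈ -12.162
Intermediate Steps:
O(p) = -8*p**2 (O(p) = -8*(0 + p)*p = -8*p*p = -8*p**2)
n(x) = -7*(-2 + x)/x (n(x) = -7*(x - 2)/(x + (x - x)/x) = -7*(-2 + x)/(x + 0/x) = -7*(-2 + x)/(x + 0) = -7*(-2 + x)/x)
M(T) = 1/(-21/2 + T) (M(T) = 1/(T + (-7 + 14/(-4))) = 1/(T + (-7 + 14*(-1/4))) = 1/(T + (-7 - 7/2)) = 1/(T - 21/2) = 1/(-21/2 + T))
M(O(-1))*114 - 6 = (2/(-21 + 2*(-8*(-1)**2)))*114 - 6 = (2/(-21 + 2*(-8*1)))*114 - 6 = (2/(-21 + 2*(-8)))*114 - 6 = (2/(-21 - 16))*114 - 6 = (2/(-37))*114 - 6 = (2*(-1/37))*114 - 6 = -2/37*114 - 6 = -228/37 - 6 = -450/37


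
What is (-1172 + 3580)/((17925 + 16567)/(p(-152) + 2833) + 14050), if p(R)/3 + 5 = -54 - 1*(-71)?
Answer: 3454276/20171971 ≈ 0.17124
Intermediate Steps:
p(R) = 36 (p(R) = -15 + 3*(-54 - 1*(-71)) = -15 + 3*(-54 + 71) = -15 + 3*17 = -15 + 51 = 36)
(-1172 + 3580)/((17925 + 16567)/(p(-152) + 2833) + 14050) = (-1172 + 3580)/((17925 + 16567)/(36 + 2833) + 14050) = 2408/(34492/2869 + 14050) = 2408/(40343942/2869) = 2408*(2869/40343942) = 3454276/20171971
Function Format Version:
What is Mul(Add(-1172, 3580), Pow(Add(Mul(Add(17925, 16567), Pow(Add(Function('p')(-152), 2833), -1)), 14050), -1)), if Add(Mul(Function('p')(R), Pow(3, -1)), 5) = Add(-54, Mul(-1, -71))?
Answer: Rational(3454276, 20171971) ≈ 0.17124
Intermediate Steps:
Function('p')(R) = 36 (Function('p')(R) = Add(-15, Mul(3, Add(-54, Mul(-1, -71)))) = Add(-15, Mul(3, Add(-54, 71))) = Add(-15, Mul(3, 17)) = Add(-15, 51) = 36)
Mul(Add(-1172, 3580), Pow(Add(Mul(Add(17925, 16567), Pow(Add(Function('p')(-152), 2833), -1)), 14050), -1)) = Mul(Add(-1172, 3580), Pow(Add(Mul(Add(17925, 16567), Pow(Add(36, 2833), -1)), 14050), -1)) = Mul(2408, Pow(Add(Mul(34492, Pow(2869, -1)), 14050), -1)) = Mul(2408, Pow(Add(Mul(34492, Rational(1, 2869)), 14050), -1)) = Mul(2408, Pow(Add(Rational(34492, 2869), 14050), -1)) = Mul(2408, Pow(Rational(40343942, 2869), -1)) = Mul(2408, Rational(2869, 40343942)) = Rational(3454276, 20171971)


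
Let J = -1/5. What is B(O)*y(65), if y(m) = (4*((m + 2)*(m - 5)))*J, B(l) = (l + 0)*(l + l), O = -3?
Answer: -57888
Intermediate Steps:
B(l) = 2*l² (B(l) = l*(2*l) = 2*l²)
J = -⅕ (J = -1*⅕ = -⅕ ≈ -0.20000)
y(m) = -4*(-5 + m)*(2 + m)/5 (y(m) = (4*((m + 2)*(m - 5)))*(-⅕) = (4*((2 + m)*(-5 + m)))*(-⅕) = (4*((-5 + m)*(2 + m)))*(-⅕) = (4*(-5 + m)*(2 + m))*(-⅕) = -4*(-5 + m)*(2 + m)/5)
B(O)*y(65) = (2*(-3)²)*(8 - ⅘*65² + (12/5)*65) = (2*9)*(8 - ⅘*4225 + 156) = 18*(8 - 3380 + 156) = 18*(-3216) = -57888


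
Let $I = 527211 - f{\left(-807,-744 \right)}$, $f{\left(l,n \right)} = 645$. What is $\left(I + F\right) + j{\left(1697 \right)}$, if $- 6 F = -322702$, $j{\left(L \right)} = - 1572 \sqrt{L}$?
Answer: $\frac{1741049}{3} - 1572 \sqrt{1697} \approx 5.1559 \cdot 10^{5}$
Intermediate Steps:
$F = \frac{161351}{3}$ ($F = \left(- \frac{1}{6}\right) \left(-322702\right) = \frac{161351}{3} \approx 53784.0$)
$I = 526566$ ($I = 527211 - 645 = 526566$)
$\left(I + F\right) + j{\left(1697 \right)} = \left(526566 + \frac{161351}{3}\right) - 1572 \sqrt{1697} = \frac{1741049}{3} - 1572 \sqrt{1697}$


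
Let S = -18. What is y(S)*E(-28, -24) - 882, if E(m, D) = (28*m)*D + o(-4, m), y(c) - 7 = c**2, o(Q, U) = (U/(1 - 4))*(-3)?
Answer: 6217946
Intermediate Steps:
o(Q, U) = U (o(Q, U) = (U/(-3))*(-3) = -U/3*(-3) = U)
y(c) = 7 + c**2
E(m, D) = m + 28*D*m (E(m, D) = (28*m)*D + m = 28*D*m + m = m + 28*D*m)
y(S)*E(-28, -24) - 882 = (7 + (-18)**2)*(-28*(1 + 28*(-24))) - 882 = (7 + 324)*(-28*(1 - 672)) - 882 = 331*(-28*(-671)) - 882 = 331*18788 - 882 = 6218828 - 882 = 6217946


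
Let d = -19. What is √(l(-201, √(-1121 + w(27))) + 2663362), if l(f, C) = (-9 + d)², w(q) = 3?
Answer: √2664146 ≈ 1632.2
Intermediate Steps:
l(f, C) = 784 (l(f, C) = (-9 - 19)² = (-28)² = 784)
√(l(-201, √(-1121 + w(27))) + 2663362) = √(784 + 2663362) = √2664146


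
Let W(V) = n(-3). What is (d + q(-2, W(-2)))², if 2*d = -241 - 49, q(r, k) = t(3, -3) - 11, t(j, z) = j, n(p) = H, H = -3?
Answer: 23409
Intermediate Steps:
n(p) = -3
W(V) = -3
q(r, k) = -8 (q(r, k) = 3 - 11 = -8)
d = -145 (d = (-241 - 49)/2 = (½)*(-290) = -145)
(d + q(-2, W(-2)))² = (-145 - 8)² = (-153)² = 23409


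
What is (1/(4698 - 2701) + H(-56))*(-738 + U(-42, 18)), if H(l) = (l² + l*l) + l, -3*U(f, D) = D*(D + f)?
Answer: -7373531682/1997 ≈ -3.6923e+6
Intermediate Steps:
U(f, D) = -D*(D + f)/3
H(l) = l + 2*l² (H(l) = (l² + l²) + l = 2*l² + l = l + 2*l²)
(1/(4698 - 2701) + H(-56))*(-738 + U(-42, 18)) = (1/(4698 - 2701) - 56*(1 + 2*(-56)))*(-738 - ⅓*18*(18 - 42)) = (1/1997 - 56*(1 - 112))*(-738 - ⅓*18*(-24)) = (1/1997 - 56*(-111))*(-738 + 144) = (1/1997 + 6216)*(-594) = (12413353/1997)*(-594) = -7373531682/1997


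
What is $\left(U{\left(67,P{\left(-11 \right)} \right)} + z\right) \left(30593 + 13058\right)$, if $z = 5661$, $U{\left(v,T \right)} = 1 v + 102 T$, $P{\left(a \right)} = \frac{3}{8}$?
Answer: $\frac{1006810315}{4} \approx 2.517 \cdot 10^{8}$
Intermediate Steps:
$P{\left(a \right)} = \frac{3}{8}$ ($P{\left(a \right)} = 3 \cdot \frac{1}{8} = \frac{3}{8}$)
$U{\left(v,T \right)} = v + 102 T$
$\left(U{\left(67,P{\left(-11 \right)} \right)} + z\right) \left(30593 + 13058\right) = \left(\left(67 + 102 \cdot \frac{3}{8}\right) + 5661\right) \left(30593 + 13058\right) = \left(\left(67 + \frac{153}{4}\right) + 5661\right) 43651 = \left(\frac{421}{4} + 5661\right) 43651 = \frac{23065}{4} \cdot 43651 = \frac{1006810315}{4}$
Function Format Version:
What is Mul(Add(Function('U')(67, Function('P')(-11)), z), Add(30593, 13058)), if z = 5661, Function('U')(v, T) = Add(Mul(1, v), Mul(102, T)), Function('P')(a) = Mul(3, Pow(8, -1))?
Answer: Rational(1006810315, 4) ≈ 2.5170e+8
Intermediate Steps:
Function('P')(a) = Rational(3, 8) (Function('P')(a) = Mul(3, Rational(1, 8)) = Rational(3, 8))
Function('U')(v, T) = Add(v, Mul(102, T))
Mul(Add(Function('U')(67, Function('P')(-11)), z), Add(30593, 13058)) = Mul(Add(Add(67, Mul(102, Rational(3, 8))), 5661), Add(30593, 13058)) = Mul(Add(Add(67, Rational(153, 4)), 5661), 43651) = Mul(Add(Rational(421, 4), 5661), 43651) = Mul(Rational(23065, 4), 43651) = Rational(1006810315, 4)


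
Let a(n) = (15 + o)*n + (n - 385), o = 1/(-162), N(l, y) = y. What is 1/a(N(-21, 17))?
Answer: -162/18323 ≈ -0.0088414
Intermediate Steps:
o = -1/162 ≈ -0.0061728
a(n) = -385 + 2591*n/162 (a(n) = (15 - 1/162)*n + (n - 385) = 2429*n/162 + (-385 + n) = -385 + 2591*n/162)
1/a(N(-21, 17)) = 1/(-385 + (2591/162)*17) = 1/(-385 + 44047/162) = 1/(-18323/162) = -162/18323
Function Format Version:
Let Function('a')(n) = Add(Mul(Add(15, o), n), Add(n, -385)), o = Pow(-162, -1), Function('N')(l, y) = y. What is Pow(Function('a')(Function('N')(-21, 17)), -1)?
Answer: Rational(-162, 18323) ≈ -0.0088414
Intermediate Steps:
o = Rational(-1, 162) ≈ -0.0061728
Function('a')(n) = Add(-385, Mul(Rational(2591, 162), n)) (Function('a')(n) = Add(Mul(Add(15, Rational(-1, 162)), n), Add(n, -385)) = Add(Mul(Rational(2429, 162), n), Add(-385, n)) = Add(-385, Mul(Rational(2591, 162), n)))
Pow(Function('a')(Function('N')(-21, 17)), -1) = Pow(Add(-385, Mul(Rational(2591, 162), 17)), -1) = Pow(Add(-385, Rational(44047, 162)), -1) = Pow(Rational(-18323, 162), -1) = Rational(-162, 18323)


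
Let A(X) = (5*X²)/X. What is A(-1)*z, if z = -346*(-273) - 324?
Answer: -470670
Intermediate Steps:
A(X) = 5*X
z = 94134 (z = 94458 - 324 = 94134)
A(-1)*z = (5*(-1))*94134 = -5*94134 = -470670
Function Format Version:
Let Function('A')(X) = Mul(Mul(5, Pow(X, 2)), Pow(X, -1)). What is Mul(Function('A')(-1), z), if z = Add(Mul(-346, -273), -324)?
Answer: -470670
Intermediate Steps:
Function('A')(X) = Mul(5, X)
z = 94134 (z = Add(94458, -324) = 94134)
Mul(Function('A')(-1), z) = Mul(Mul(5, -1), 94134) = Mul(-5, 94134) = -470670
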